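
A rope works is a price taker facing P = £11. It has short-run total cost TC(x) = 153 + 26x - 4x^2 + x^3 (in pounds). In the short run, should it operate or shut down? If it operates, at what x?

Shut down

Variable cost is VC = 26x - 4x^2 + x^3, so AVC = VC/x = 26 - 4x + x^2 and MC = dTC/dx = 26 - 8x + 3x^2.
AVC hits its minimum where MC = AVC, at x = 2, giving min AVC = 26 - 4·2 + 2^2 = £22.
Since P = £11 < min AVC = £22, price fails to cover variable cost at any output.
Shutting down limits the loss to fixed cost, £153.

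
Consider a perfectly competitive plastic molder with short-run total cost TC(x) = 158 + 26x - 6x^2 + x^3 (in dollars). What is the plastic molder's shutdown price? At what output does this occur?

$17 per unit, at x = 3

The shutdown price is the minimum of AVC. VC = 26x - 6x^2 + x^3, so AVC = 26 - 6x + x^2.
dAVC/dx = -6 + 2x = 0 gives x = 3. min AVC = 26 - 6·3 + 3^2 = 17.
For P < $17 the firm produces nothing.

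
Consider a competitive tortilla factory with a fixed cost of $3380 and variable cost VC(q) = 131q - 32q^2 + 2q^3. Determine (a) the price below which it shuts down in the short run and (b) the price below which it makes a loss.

Shutdown price = $3; break-even price = $313

AVC = 131 - 32q + 2q^2; minimized at q = 8, giving min AVC = $3. That is the shutdown price.
ATC = 3380/q + 131 - 32q + 2q^2. Setting dATC/dq = −3380/q^2 − 32 + 4q = 0 gives q = 13 (since 4·13^3 − 32·13^2 = 3380).
min ATC = 3380/13 + 131 − 32·13 + 2·13^2 = $313. That is the break-even price.
For $3 ≤ P < $313 the firm produces at a loss; below $3 it shuts down.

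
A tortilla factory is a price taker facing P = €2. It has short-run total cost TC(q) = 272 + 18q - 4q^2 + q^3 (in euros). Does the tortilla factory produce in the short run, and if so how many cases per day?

Strip out fixed cost: VC = 18q - 4q^2 + q^3. Then AVC = 18 - 4q + q^2 and MC = 18 - 8q + 3q^2.
The AVC parabola has its vertex at q = 4/2 = 2, where AVC = 18 - 4·2 + 2^2 = €14.
Since P = €2 < min AVC = €14, price fails to cover variable cost at any output.
The firm minimizes its loss by shutting down and losing only its fixed cost of €272.

Shut down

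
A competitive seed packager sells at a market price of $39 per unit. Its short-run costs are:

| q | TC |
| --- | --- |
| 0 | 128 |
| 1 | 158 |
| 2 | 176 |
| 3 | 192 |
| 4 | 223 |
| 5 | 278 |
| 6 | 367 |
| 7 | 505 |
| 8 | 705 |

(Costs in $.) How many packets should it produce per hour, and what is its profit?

q = 4; profit = -$67

Compute π = P·q − TC at each output: q=0: -128; q=1: -119; q=2: -98; q=3: -75; q=4: -67; q=5: -83; q=6: -133; q=7: -232; q=8: -393.
Profit is maximized at q = 4. AVC there is 95/4 = $23.75 ≤ P, so producing beats shutting down (which would give -$128).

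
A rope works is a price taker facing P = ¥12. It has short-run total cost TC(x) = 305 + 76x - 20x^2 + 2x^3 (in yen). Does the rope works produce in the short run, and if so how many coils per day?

Shut down

Variable cost is VC = 76x - 20x^2 + 2x^3, so AVC = VC/x = 76 - 20x + 2x^2 and MC = dTC/dx = 76 - 40x + 6x^2.
AVC is minimized where dAVC/dx = -20 + 4x = 0, at x = 5; min AVC = 76 - 20·5 + 2·5^2 = ¥26.
P = ¥12 lies below min AVC = ¥26; no output level covers variable cost.
Best response: produce nothing and absorb the ¥305 fixed cost.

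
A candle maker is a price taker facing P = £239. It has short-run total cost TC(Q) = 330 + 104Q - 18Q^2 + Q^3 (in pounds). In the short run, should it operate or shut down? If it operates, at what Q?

Strip out fixed cost: VC = 104Q - 18Q^2 + Q^3. Then AVC = 104 - 18Q + Q^2 and MC = 104 - 36Q + 3Q^2.
AVC is minimized where dAVC/dQ = -18 + 2Q = 0, at Q = 9; min AVC = 104 - 18·9 + 9^2 = £23.
P = £239 exceeds min AVC = £23, so the firm stays open.
Solving P = MC: -135 - 36Q + 3Q^2 = 0 ⇒ Q = -3 or 15. On the upward-sloping branch, Q* = 15.
Check: AVC at Q = 15 is £59 ≤ P, so revenue covers variable cost.
Profit = P·Q − TC = 239·15 − 1215 = £2370.

Produce at Q = 15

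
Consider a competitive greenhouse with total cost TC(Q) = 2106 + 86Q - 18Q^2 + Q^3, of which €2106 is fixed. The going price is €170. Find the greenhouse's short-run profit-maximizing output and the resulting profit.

Profit = -€146 at Q = 14

AVC = 86 - 18Q + Q^2 has its minimum €5 at Q = 9; price €170 clears that bar, so the firm operates.
MC = 86 - 36Q + 3Q^2. Setting P = MC and taking the root on the rising branch gives Q* = 14.
TR = 170·14 = 2380. TC = 2106 + 420 = 2526. Profit = 2380 − 2526 = -€146.
By producing, the firm covers all variable cost plus €1960 of fixed cost; shutting down would lose the full €2106.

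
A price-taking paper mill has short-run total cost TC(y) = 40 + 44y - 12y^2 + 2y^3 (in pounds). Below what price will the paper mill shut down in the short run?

The shutdown price is the minimum of AVC. VC = 44y - 12y^2 + 2y^3, so AVC = 44 - 12y + 2y^2.
At the minimum of AVC, MC = AVC. MC = 44 - 24y + 6y^2; setting MC = AVC gives 4y^2 - 12y = 0, so y = 3. min AVC = 26.
So the shutdown price is £26.

£26 per unit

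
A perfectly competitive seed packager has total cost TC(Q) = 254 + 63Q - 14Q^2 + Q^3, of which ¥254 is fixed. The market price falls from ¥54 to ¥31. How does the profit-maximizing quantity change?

MC = 63 - 28Q + 3Q^2; the shutdown threshold is min AVC = ¥14 (at Q = 7).
At P = ¥54 ≥ min AVC, set P = MC on the rising branch: Q = 9.
At P = ¥31 ≥ min AVC, set P = MC: Q = 8. The firm stays open but cuts output.

Output falls from 9 to 8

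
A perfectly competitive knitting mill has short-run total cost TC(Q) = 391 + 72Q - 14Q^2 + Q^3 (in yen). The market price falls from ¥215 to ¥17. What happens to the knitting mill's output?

Output falls from 13 to 0 (the firm shuts down)

MC = 72 - 28Q + 3Q^2; the shutdown threshold is min AVC = ¥23 (at Q = 7).
With P = ¥215 above the shutdown price, P = MC gives Q = 13.
At P = ¥17 < min AVC = ¥23, price no longer covers variable cost at any output, so the firm shuts down: Q = 0.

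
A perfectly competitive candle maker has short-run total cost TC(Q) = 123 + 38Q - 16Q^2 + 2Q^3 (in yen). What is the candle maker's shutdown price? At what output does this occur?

The shutdown price is the minimum of AVC. VC = 38Q - 16Q^2 + 2Q^3, so AVC = 38 - 16Q + 2Q^2.
At the minimum of AVC, MC = AVC. MC = 38 - 32Q + 6Q^2; setting MC = AVC gives 4Q^2 - 16Q = 0, so Q = 4. min AVC = 6.
For P < ¥6 the firm produces nothing.

¥6 per unit, at Q = 4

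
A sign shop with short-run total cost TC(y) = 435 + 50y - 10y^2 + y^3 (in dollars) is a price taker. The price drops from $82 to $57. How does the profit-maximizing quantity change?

Output falls from 8 to 7

AVC = 50 - 10y + y^2, minimized at y = 5 where min AVC = $25. MC = 50 - 20y + 3y^2.
With P = $82 above the shutdown price, P = MC gives y = 8.
At P = $57 ≥ min AVC, set P = MC: y = 7. The firm stays open but cuts output.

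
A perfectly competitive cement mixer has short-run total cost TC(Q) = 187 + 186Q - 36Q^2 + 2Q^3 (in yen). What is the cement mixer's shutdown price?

¥24 per unit

The firm shuts down when price falls below the minimum of average variable cost. AVC = VC/Q = 186 - 36Q + 2Q^2.
At the minimum of AVC, MC = AVC. MC = 186 - 72Q + 6Q^2; setting MC = AVC gives 4Q^2 - 36Q = 0, so Q = 9. min AVC = 24.
For P < ¥24 the firm produces nothing.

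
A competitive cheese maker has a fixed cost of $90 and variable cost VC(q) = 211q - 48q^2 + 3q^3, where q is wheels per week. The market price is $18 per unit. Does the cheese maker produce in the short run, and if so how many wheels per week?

Shut down

Variable cost is VC = 211q - 48q^2 + 3q^3, so AVC = VC/q = 211 - 48q + 3q^2 and MC = dTC/dq = 211 - 96q + 9q^2.
The AVC parabola has its vertex at q = 48/6 = 8, where AVC = 211 - 48·8 + 3·8^2 = $19.
P = $18 lies below min AVC = $19; no output level covers variable cost.
Best response: produce nothing and absorb the $90 fixed cost.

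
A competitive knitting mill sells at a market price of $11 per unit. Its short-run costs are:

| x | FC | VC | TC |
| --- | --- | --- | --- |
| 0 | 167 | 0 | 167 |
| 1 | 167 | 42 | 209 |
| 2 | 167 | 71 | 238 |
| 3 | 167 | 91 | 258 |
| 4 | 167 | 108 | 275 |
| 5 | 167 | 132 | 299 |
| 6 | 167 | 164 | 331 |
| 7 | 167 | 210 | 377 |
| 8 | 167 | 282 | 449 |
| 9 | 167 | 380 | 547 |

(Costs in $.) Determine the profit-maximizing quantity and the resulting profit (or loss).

Profit at each row (π = 11x − TC): x=0: -167; x=1: -198; x=2: -216; x=3: -225; x=4: -231; x=5: -244; x=6: -265; x=7: -300; x=8: -361; x=9: -448.
Profit is highest at x = 0. Equivalently, the lowest AVC in the table is 132/5 ≈ $26.40 at x = 5, and P = $11 falls below it — price never covers variable cost, so the firm shuts down and loses only its fixed cost.

x = 0 (shut down); profit = -$167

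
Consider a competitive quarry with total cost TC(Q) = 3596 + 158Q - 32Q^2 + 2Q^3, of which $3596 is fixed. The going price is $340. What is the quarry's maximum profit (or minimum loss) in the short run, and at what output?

AVC = 158 - 32Q + 2Q^2; min AVC = $30 at Q = 8. Since P = $340 ≥ min AVC, the firm produces.
MC = 158 - 64Q + 6Q^2. Setting P = MC and taking the root on the rising branch gives Q* = 13.
TR = 340·13 = 4420. TC = 3596 + 1040 = 4636. Profit = 4420 − 4636 = -$216.
Shutting down would mean losing the fixed cost of $3596, so operating at a loss of $216 is better by $3380.

Profit = -$216 at Q = 13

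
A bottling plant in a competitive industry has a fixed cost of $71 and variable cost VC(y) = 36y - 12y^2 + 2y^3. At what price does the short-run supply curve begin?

The shutdown price is the minimum of AVC. VC = 36y - 12y^2 + 2y^3, so AVC = 36 - 12y + 2y^2.
At the minimum of AVC, MC = AVC. MC = 36 - 24y + 6y^2; setting MC = AVC gives 4y^2 - 12y = 0, so y = 3. min AVC = 18.
So the shutdown price is $18.

$18 per unit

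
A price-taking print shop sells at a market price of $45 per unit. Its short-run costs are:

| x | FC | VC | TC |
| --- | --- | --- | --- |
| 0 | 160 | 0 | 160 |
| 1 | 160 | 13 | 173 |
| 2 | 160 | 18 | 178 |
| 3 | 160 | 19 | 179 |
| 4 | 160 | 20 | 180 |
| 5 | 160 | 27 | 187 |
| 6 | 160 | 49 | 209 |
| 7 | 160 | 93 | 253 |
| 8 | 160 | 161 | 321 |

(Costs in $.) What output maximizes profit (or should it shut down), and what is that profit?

x = 7; profit = $62

Tabulate TR − TC: x=0: -160; x=1: -128; x=2: -88; x=3: -44; x=4: 0; x=5: 38; x=6: 61; x=7: 62; x=8: 39.
Profit is maximized at x = 7. AVC there is 93/7 = $13.29 ≤ P, so producing beats shutting down (which would give -$160).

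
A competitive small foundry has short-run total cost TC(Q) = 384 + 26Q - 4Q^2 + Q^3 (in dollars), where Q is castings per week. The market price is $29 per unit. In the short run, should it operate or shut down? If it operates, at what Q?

Strip out fixed cost: VC = 26Q - 4Q^2 + Q^3. Then AVC = 26 - 4Q + Q^2 and MC = 26 - 8Q + 3Q^2.
The AVC parabola has its vertex at Q = 4/2 = 2, where AVC = 26 - 4·2 + 2^2 = $22.
Since P = $29 ≥ min AVC = $22, price covers variable cost and the firm should produce.
Solving P = MC: -3 - 8Q + 3Q^2 = 0 ⇒ Q = -1/3 or 3. On the upward-sloping branch, Q* = 3.
Check: AVC at Q = 3 is $23 ≤ P, so revenue covers variable cost.
Profit = P·Q − TC = 29·3 − 453 = -$366, a loss, but smaller than the $384 fixed cost the firm would lose by shutting down.

Produce at Q = 3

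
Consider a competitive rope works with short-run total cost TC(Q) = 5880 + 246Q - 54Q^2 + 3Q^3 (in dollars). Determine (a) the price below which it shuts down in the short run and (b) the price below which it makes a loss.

Shutdown price = min AVC. AVC = 246 - 54Q + 3Q^2, with vertex at Q = 9 and minimum $3.
ATC = 5880/Q + 246 - 54Q + 3Q^2. Setting dATC/dQ = −5880/Q^2 − 54 + 6Q = 0 gives Q = 14 (since 6·14^3 − 54·14^2 = 5880).
min ATC = 5880/14 + 246 − 54·14 + 3·14^2 = $498. That is the break-even price.
For $3 ≤ P < $498 the firm produces at a loss; below $3 it shuts down.

Shutdown price = $3; break-even price = $498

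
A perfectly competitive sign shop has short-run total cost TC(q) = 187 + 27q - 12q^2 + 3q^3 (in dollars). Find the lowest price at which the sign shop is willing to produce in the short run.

The shutdown price is the minimum of AVC. VC = 27q - 12q^2 + 3q^3, so AVC = 27 - 12q + 3q^2.
dAVC/dq = -12 + 6q = 0 gives q = 2. min AVC = 27 - 12·2 + 3·2^2 = 15.
The firm shuts down for any P below $15.

$15 per unit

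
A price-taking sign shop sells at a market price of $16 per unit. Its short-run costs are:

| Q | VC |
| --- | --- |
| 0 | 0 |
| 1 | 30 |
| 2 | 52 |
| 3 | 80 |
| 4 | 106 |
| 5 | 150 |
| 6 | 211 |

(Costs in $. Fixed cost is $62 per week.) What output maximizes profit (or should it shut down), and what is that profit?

Profit at each row (π = 16Q − TC): Q=0: -62; Q=1: -76; Q=2: -82; Q=3: -94; Q=4: -104; Q=5: -132; Q=6: -177.
Profit is highest at Q = 0. Equivalently, the lowest AVC in the table is 52/2 ≈ $26 at Q = 2, and P = $16 falls below it — price never covers variable cost, so the firm shuts down and loses only its fixed cost.

Q = 0 (shut down); profit = -$62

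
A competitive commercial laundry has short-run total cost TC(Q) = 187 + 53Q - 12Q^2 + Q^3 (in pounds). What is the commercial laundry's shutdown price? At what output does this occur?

The shutdown price is the minimum of AVC. VC = 53Q - 12Q^2 + Q^3, so AVC = 53 - 12Q + Q^2.
dAVC/dQ = -12 + 2Q = 0 gives Q = 6. min AVC = 53 - 12·6 + 6^2 = 17.
So the shutdown price is £17.

£17 per unit, at Q = 6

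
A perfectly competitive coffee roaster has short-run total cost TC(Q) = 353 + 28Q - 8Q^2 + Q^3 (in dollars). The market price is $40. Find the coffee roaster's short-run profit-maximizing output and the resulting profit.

Profit = -$209 at Q = 6

AVC = 28 - 8Q + Q^2 has its minimum $12 at Q = 4; price $40 clears that bar, so the firm operates.
With MC = 28 - 16Q + 3Q^2, P = MC on the upward-sloping part at Q* = 6.
TR = 40·6 = 240. TC = 353 + 96 = 449. Profit = 240 − 449 = -$209.
By producing, the firm covers all variable cost plus $144 of fixed cost; shutting down would lose the full $353.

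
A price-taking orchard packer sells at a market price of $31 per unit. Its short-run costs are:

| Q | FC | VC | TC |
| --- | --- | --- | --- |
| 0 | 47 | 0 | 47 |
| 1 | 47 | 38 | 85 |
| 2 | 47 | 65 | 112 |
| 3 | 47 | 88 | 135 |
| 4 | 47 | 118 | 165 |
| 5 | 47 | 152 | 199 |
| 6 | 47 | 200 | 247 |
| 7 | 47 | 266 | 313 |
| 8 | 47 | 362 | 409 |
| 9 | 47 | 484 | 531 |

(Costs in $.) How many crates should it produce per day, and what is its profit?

Profit at each row (π = 31Q − TC): Q=0: -47; Q=1: -54; Q=2: -50; Q=3: -42; Q=4: -41; Q=5: -44; Q=6: -61; Q=7: -96; Q=8: -161; Q=9: -252.
Profit is maximized at Q = 4. AVC there is 118/4 = $29.50 ≤ P, so producing beats shutting down (which would give -$47).

Q = 4; profit = -$41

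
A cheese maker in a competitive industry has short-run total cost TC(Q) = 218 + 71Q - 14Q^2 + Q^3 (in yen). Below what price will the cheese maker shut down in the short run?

¥22 per unit

The shutdown price is the minimum of AVC. VC = 71Q - 14Q^2 + Q^3, so AVC = 71 - 14Q + Q^2.
dAVC/dQ = -14 + 2Q = 0 gives Q = 7. min AVC = 71 - 14·7 + 7^2 = 22.
The firm shuts down for any P below ¥22.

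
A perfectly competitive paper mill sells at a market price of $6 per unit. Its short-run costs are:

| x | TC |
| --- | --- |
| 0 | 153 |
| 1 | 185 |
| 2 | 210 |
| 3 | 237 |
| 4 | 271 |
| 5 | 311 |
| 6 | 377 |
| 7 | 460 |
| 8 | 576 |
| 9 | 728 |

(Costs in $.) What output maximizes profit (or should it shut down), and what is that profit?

Compute π = P·x − TC at each output: x=0: -153; x=1: -179; x=2: -198; x=3: -219; x=4: -247; x=5: -281; x=6: -341; x=7: -418; x=8: -528; x=9: -674.
Profit is highest at x = 0. Equivalently, the lowest AVC in the table is 84/3 ≈ $28 at x = 3, and P = $6 falls below it — price never covers variable cost, so the firm shuts down and loses only its fixed cost.

x = 0 (shut down); profit = -$153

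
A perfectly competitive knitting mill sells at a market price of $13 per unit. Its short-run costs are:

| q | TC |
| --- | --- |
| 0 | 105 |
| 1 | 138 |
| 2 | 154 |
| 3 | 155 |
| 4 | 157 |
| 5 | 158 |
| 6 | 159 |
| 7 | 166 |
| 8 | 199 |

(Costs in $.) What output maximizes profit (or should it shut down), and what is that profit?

Profit at each row (π = 13q − TC): q=0: -105; q=1: -125; q=2: -128; q=3: -116; q=4: -105; q=5: -93; q=6: -81; q=7: -75; q=8: -95.
Profit is maximized at q = 7. AVC there is 61/7 = $8.71 ≤ P, so producing beats shutting down (which would give -$105).

q = 7; profit = -$75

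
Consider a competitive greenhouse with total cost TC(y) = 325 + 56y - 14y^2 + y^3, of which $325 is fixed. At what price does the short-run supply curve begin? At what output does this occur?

Short-run supply begins at min AVC. From VC = 56y - 14y^2 + y^3, AVC = 56 - 14y + y^2.
At the minimum of AVC, MC = AVC. MC = 56 - 28y + 3y^2; setting MC = AVC gives 2y^2 - 14y = 0, so y = 7. min AVC = 7.
So the shutdown price is $7.

$7 per unit, at y = 7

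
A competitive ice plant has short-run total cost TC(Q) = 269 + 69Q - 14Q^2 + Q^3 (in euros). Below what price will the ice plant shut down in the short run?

€20 per unit

The firm shuts down when price falls below the minimum of average variable cost. AVC = VC/Q = 69 - 14Q + Q^2.
dAVC/dQ = -14 + 2Q = 0 gives Q = 7. min AVC = 69 - 14·7 + 7^2 = 20.
For P < €20 the firm produces nothing.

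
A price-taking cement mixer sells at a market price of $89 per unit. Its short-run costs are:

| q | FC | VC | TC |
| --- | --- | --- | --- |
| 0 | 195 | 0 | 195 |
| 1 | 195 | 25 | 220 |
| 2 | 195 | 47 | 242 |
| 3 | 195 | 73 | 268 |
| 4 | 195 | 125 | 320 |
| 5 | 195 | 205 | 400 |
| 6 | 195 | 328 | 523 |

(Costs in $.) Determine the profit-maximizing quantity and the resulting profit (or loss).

Tabulate TR − TC: q=0: -195; q=1: -131; q=2: -64; q=3: -1; q=4: 36; q=5: 45; q=6: 11.
Profit is maximized at q = 5. AVC there is 205/5 = $41 ≤ P, so producing beats shutting down (which would give -$195).

q = 5; profit = $45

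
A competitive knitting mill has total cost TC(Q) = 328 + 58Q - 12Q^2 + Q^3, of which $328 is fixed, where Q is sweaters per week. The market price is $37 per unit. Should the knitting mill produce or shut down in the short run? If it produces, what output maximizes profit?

Produce at Q = 7

Variable cost is VC = 58Q - 12Q^2 + Q^3, so AVC = VC/Q = 58 - 12Q + Q^2 and MC = dTC/dQ = 58 - 24Q + 3Q^2.
AVC is minimized where dAVC/dQ = -12 + 2Q = 0, at Q = 6; min AVC = 58 - 12·6 + 6^2 = $22.
Since P = $37 ≥ min AVC = $22, price covers variable cost and the firm should produce.
Solving P = MC: 21 - 24Q + 3Q^2 = 0 ⇒ Q = 1 or 7. On the upward-sloping branch, Q* = 7.
Check: AVC at Q = 7 is $23 ≤ P, so revenue covers variable cost.
Profit = P·Q − TC = 37·7 − 489 = -$230, a loss, but smaller than the $328 fixed cost the firm would lose by shutting down.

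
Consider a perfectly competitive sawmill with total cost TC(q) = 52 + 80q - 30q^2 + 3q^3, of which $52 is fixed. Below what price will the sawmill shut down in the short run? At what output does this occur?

$5 per unit, at q = 5

The firm shuts down when price falls below the minimum of average variable cost. AVC = VC/q = 80 - 30q + 3q^2.
dAVC/dq = -30 + 6q = 0 gives q = 5. min AVC = 80 - 30·5 + 3·5^2 = 5.
The firm shuts down for any P below $5.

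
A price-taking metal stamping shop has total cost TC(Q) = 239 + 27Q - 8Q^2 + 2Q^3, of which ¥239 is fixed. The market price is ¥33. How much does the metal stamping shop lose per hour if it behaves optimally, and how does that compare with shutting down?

AVC = 27 - 8Q + 2Q^2; min AVC = ¥19 at Q = 2. Since P = ¥33 ≥ min AVC, the firm produces.
MC = 27 - 16Q + 6Q^2. Setting P = MC and taking the root on the rising branch gives Q* = 3.
TR = 33·3 = 99. TC = 239 + 63 = 302. Profit = 99 − 302 = -¥203.
By producing, the firm covers all variable cost plus ¥36 of fixed cost; shutting down would lose the full ¥239.

Profit = -¥203 at Q = 3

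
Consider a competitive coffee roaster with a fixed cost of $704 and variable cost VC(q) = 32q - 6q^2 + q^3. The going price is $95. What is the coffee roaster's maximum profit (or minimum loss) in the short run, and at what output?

Profit = -$312 at q = 7

AVC = 32 - 6q + q^2; min AVC = $23 at q = 3. Since P = $95 ≥ min AVC, the firm produces.
With MC = 32 - 12q + 3q^2, P = MC on the upward-sloping part at q* = 7.
TR = 95·7 = 665. TC = 704 + 273 = 977. Profit = 665 − 977 = -$312.
Shutting down would mean losing the fixed cost of $704, so operating at a loss of $312 is better by $392.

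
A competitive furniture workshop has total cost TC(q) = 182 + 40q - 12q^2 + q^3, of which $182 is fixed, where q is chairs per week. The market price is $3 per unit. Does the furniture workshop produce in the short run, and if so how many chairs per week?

Shut down

From TC, MC = TC'(q) = 40 - 24q + 3q^2 and AVC = VC/q = 40 - 12q + q^2.
AVC is minimized where dAVC/dq = -12 + 2q = 0, at q = 6; min AVC = 40 - 12·6 + 6^2 = $4.
Since P = $3 < min AVC = $4, price fails to cover variable cost at any output.
Best response: produce nothing and absorb the $182 fixed cost.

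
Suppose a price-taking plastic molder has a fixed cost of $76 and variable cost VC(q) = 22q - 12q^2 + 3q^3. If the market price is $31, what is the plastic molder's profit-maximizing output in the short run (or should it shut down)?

Produce at q = 3

Variable cost is VC = 22q - 12q^2 + 3q^3, so AVC = VC/q = 22 - 12q + 3q^2 and MC = dTC/dq = 22 - 24q + 9q^2.
AVC hits its minimum where MC = AVC, at q = 2, giving min AVC = 22 - 12·2 + 3·2^2 = $10.
P = $31 exceeds min AVC = $10, so the firm stays open.
Set P = MC: 31 = 22 - 24q + 9q^2 → -9 - 24q + 9q^2 = 0. The roots are q = -1/3 and q = 3; the profit-maximizing output is on the rising part of MC, so q* = 3.
Check: AVC at q = 3 is $13 ≤ P, so revenue covers variable cost.
Profit = P·q − TC = 31·3 − 115 = -$22, a loss, but smaller than the $76 fixed cost the firm would lose by shutting down.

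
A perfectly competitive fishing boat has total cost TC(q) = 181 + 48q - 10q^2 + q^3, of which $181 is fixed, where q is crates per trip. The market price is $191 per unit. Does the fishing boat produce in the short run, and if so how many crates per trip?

Strip out fixed cost: VC = 48q - 10q^2 + q^3. Then AVC = 48 - 10q + q^2 and MC = 48 - 20q + 3q^2.
AVC is minimized where dAVC/dq = -10 + 2q = 0, at q = 5; min AVC = 48 - 10·5 + 5^2 = $23.
Because $191 ≥ $23, revenue can cover variable cost; the firm operates.
Set P = MC: 191 = 48 - 20q + 3q^2 → -143 - 20q + 3q^2 = 0. The roots are q = -13/3 and q = 11; the profit-maximizing output is on the rising part of MC, so q* = 11.
Check: AVC at q = 11 is $59 ≤ P, so revenue covers variable cost.
Profit = P·q − TC = 191·11 − 830 = $1271.

Produce at q = 11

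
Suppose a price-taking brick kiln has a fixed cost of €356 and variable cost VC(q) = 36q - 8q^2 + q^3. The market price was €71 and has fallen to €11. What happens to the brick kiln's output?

AVC = 36 - 8q + q^2, minimized at q = 4 where min AVC = €20. MC = 36 - 16q + 3q^2.
At P = €71 ≥ min AVC, set P = MC on the rising branch: q = 7.
At P = €11 < min AVC = €20, price no longer covers variable cost at any output, so the firm shuts down: q = 0.

Output falls from 7 to 0 (the firm shuts down)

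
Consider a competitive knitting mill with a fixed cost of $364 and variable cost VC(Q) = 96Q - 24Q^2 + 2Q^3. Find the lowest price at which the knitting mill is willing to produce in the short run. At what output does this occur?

Short-run supply begins at min AVC. From VC = 96Q - 24Q^2 + 2Q^3, AVC = 96 - 24Q + 2Q^2.
dAVC/dQ = -24 + 4Q = 0 gives Q = 6. min AVC = 96 - 24·6 + 2·6^2 = 24.
The firm shuts down for any P below $24.

$24 per unit, at Q = 6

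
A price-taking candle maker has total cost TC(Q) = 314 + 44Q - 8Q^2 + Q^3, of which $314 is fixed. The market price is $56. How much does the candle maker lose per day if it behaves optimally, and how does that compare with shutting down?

Profit = -$170 at Q = 6

AVC = 44 - 8Q + Q^2; min AVC = $28 at Q = 4. Since P = $56 ≥ min AVC, the firm produces.
MC = 44 - 16Q + 3Q^2. Setting P = MC and taking the root on the rising branch gives Q* = 6.
TR = 56·6 = 336. TC = 314 + 192 = 506. Profit = 336 − 506 = -$170.
Shutting down would mean losing the fixed cost of $314, so operating at a loss of $170 is better by $144.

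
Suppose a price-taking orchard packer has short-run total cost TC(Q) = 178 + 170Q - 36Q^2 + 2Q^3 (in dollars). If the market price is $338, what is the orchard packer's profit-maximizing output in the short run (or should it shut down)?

Produce at Q = 14

Strip out fixed cost: VC = 170Q - 36Q^2 + 2Q^3. Then AVC = 170 - 36Q + 2Q^2 and MC = 170 - 72Q + 6Q^2.
AVC is minimized where dAVC/dQ = -36 + 4Q = 0, at Q = 9; min AVC = 170 - 36·9 + 2·9^2 = $8.
Since P = $338 ≥ min AVC = $8, price covers variable cost and the firm should produce.
Solving P = MC: -168 - 72Q + 6Q^2 = 0 ⇒ Q = -2 or 14. On the upward-sloping branch, Q* = 14.
Check: AVC at Q = 14 is $58 ≤ P, so revenue covers variable cost.
Profit = P·Q − TC = 338·14 − 990 = $3742.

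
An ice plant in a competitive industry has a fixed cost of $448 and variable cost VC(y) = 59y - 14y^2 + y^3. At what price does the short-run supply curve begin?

The shutdown price is the minimum of AVC. VC = 59y - 14y^2 + y^3, so AVC = 59 - 14y + y^2.
At the minimum of AVC, MC = AVC. MC = 59 - 28y + 3y^2; setting MC = AVC gives 2y^2 - 14y = 0, so y = 7. min AVC = 10.
So the shutdown price is $10.

$10 per unit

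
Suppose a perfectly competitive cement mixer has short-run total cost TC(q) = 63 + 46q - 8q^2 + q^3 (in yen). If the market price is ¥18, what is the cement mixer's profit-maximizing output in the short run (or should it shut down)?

Variable cost is VC = 46q - 8q^2 + q^3, so AVC = VC/q = 46 - 8q + q^2 and MC = dTC/dq = 46 - 16q + 3q^2.
AVC is minimized where dAVC/dq = -8 + 2q = 0, at q = 4; min AVC = 46 - 8·4 + 4^2 = ¥30.
P = ¥18 lies below min AVC = ¥30; no output level covers variable cost.
Shutting down limits the loss to fixed cost, ¥63.

Shut down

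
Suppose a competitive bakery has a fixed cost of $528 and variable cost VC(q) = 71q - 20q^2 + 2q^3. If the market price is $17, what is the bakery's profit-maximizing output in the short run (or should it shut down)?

From TC, MC = TC'(q) = 71 - 40q + 6q^2 and AVC = VC/q = 71 - 20q + 2q^2.
The AVC parabola has its vertex at q = 20/4 = 5, where AVC = 71 - 20·5 + 2·5^2 = $21.
Since P = $17 < min AVC = $21, price fails to cover variable cost at any output.
Shutting down limits the loss to fixed cost, $528.

Shut down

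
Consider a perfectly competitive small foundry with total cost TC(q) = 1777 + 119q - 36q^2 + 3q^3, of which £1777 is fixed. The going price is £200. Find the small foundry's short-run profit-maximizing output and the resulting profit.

AVC = 119 - 36q + 3q^2; min AVC = £11 at q = 6. Since P = £200 ≥ min AVC, the firm produces.
MC = 119 - 72q + 9q^2. Setting P = MC and taking the root on the rising branch gives q* = 9.
TR = 200·9 = 1800. TC = 1777 + 342 = 2119. Profit = 1800 − 2119 = -£319.
That loss of £319 beats the £1777 the firm would lose by shutting down; producing recovers £1458 of fixed cost.

Profit = -£319 at q = 9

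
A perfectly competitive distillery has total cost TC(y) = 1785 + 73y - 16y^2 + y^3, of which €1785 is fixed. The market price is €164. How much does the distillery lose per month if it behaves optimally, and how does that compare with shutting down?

AVC = 73 - 16y + y^2; min AVC = €9 at y = 8. Since P = €164 ≥ min AVC, the firm produces.
MC = 73 - 32y + 3y^2. Setting P = MC and taking the root on the rising branch gives y* = 13.
TR = 164·13 = 2132. TC = 1785 + 442 = 2227. Profit = 2132 − 2227 = -€95.
By producing, the firm covers all variable cost plus €1690 of fixed cost; shutting down would lose the full €1785.

Profit = -€95 at y = 13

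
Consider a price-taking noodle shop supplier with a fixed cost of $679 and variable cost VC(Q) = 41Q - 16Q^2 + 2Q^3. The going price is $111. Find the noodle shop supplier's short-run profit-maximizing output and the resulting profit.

Profit = -$91 at Q = 7

AVC = 41 - 16Q + 2Q^2; min AVC = $9 at Q = 4. Since P = $111 ≥ min AVC, the firm produces.
With MC = 41 - 32Q + 6Q^2, P = MC on the upward-sloping part at Q* = 7.
TR = 111·7 = 777. TC = 679 + 189 = 868. Profit = 777 − 868 = -$91.
By producing, the firm covers all variable cost plus $588 of fixed cost; shutting down would lose the full $679.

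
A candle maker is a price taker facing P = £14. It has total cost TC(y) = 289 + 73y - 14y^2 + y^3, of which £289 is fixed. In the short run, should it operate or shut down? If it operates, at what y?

Shut down

Strip out fixed cost: VC = 73y - 14y^2 + y^3. Then AVC = 73 - 14y + y^2 and MC = 73 - 28y + 3y^2.
AVC hits its minimum where MC = AVC, at y = 7, giving min AVC = 73 - 14·7 + 7^2 = £24.
P = £14 lies below min AVC = £24; no output level covers variable cost.
The firm minimizes its loss by shutting down and losing only its fixed cost of £289.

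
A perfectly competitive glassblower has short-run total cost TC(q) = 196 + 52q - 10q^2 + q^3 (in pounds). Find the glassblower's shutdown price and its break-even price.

Shutdown price = min AVC. AVC = 52 - 10q + q^2, with vertex at q = 5 and minimum £27.
ATC = 196/q + 52 - 10q + q^2. Setting dATC/dq = −196/q^2 − 10 + 2q = 0 gives q = 7 (since 2·7^3 − 10·7^2 = 196).
min ATC = 196/7 + 52 − 10·7 + 7^2 = £59. That is the break-even price.
Between these two prices the firm operates at a loss; above £59 it earns a profit.

Shutdown price = £27; break-even price = £59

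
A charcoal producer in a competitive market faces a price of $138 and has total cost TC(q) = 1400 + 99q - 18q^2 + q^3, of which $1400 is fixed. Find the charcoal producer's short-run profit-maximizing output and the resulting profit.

Profit = -$48 at q = 13

AVC = 99 - 18q + q^2 has its minimum $18 at q = 9; price $138 clears that bar, so the firm operates.
With MC = 99 - 36q + 3q^2, P = MC on the upward-sloping part at q* = 13.
TR = 138·13 = 1794. TC = 1400 + 442 = 1842. Profit = 1794 − 1842 = -$48.
By producing, the firm covers all variable cost plus $1352 of fixed cost; shutting down would lose the full $1400.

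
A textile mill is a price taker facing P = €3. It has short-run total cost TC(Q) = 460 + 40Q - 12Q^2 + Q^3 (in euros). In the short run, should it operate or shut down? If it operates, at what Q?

Strip out fixed cost: VC = 40Q - 12Q^2 + Q^3. Then AVC = 40 - 12Q + Q^2 and MC = 40 - 24Q + 3Q^2.
The AVC parabola has its vertex at Q = 12/2 = 6, where AVC = 40 - 12·6 + 6^2 = €4.
P = €3 lies below min AVC = €4; no output level covers variable cost.
Best response: produce nothing and absorb the €460 fixed cost.

Shut down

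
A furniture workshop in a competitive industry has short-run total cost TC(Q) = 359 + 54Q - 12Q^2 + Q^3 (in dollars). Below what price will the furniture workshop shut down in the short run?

Short-run supply begins at min AVC. From VC = 54Q - 12Q^2 + Q^3, AVC = 54 - 12Q + Q^2.
dAVC/dQ = -12 + 2Q = 0 gives Q = 6. min AVC = 54 - 12·6 + 6^2 = 18.
So the shutdown price is $18.

$18 per unit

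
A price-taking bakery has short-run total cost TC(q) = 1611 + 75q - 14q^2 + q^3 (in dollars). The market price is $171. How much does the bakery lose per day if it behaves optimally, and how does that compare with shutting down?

AVC = 75 - 14q + q^2 has its minimum $26 at q = 7; price $171 clears that bar, so the firm operates.
With MC = 75 - 28q + 3q^2, P = MC on the upward-sloping part at q* = 12.
TR = 171·12 = 2052. TC = 1611 + 612 = 2223. Profit = 2052 − 2223 = -$171.
That loss of $171 beats the $1611 the firm would lose by shutting down; producing recovers $1440 of fixed cost.

Profit = -$171 at q = 12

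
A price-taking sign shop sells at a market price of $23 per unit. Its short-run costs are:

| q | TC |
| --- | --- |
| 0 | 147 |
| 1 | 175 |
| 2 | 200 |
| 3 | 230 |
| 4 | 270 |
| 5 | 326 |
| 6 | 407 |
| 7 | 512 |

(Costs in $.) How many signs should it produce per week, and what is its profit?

Compute π = P·q − TC at each output: q=0: -147; q=1: -152; q=2: -154; q=3: -161; q=4: -178; q=5: -211; q=6: -269; q=7: -351.
Profit is highest at q = 0. Equivalently, the lowest AVC in the table is 53/2 ≈ $26.50 at q = 2, and P = $23 falls below it — price never covers variable cost, so the firm shuts down and loses only its fixed cost.

q = 0 (shut down); profit = -$147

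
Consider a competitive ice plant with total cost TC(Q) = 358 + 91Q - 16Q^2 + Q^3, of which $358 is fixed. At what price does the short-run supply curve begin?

Short-run supply begins at min AVC. From VC = 91Q - 16Q^2 + Q^3, AVC = 91 - 16Q + Q^2.
At the minimum of AVC, MC = AVC. MC = 91 - 32Q + 3Q^2; setting MC = AVC gives 2Q^2 - 16Q = 0, so Q = 8. min AVC = 27.
For P < $27 the firm produces nothing.

$27 per unit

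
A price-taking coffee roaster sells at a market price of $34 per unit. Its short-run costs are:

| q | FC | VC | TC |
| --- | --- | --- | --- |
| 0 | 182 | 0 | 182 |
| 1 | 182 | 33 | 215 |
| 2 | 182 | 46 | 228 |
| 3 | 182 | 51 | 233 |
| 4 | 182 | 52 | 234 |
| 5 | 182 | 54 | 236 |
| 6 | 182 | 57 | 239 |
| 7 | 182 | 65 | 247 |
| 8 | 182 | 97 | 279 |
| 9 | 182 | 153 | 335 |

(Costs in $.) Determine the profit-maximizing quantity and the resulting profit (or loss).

Profit at each row (π = 34q − TC): q=0: -182; q=1: -181; q=2: -160; q=3: -131; q=4: -98; q=5: -66; q=6: -35; q=7: -9; q=8: -7; q=9: -29.
Profit is maximized at q = 8. AVC there is 97/8 = $12.12 ≤ P, so producing beats shutting down (which would give -$182).

q = 8; profit = -$7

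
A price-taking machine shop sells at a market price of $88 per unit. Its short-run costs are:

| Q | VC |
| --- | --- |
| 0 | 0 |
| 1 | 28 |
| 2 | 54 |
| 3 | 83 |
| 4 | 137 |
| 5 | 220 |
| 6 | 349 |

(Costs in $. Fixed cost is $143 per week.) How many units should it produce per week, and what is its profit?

Compute π = P·Q − TC at each output: Q=0: -143; Q=1: -83; Q=2: -21; Q=3: 38; Q=4: 72; Q=5: 77; Q=6: 36.
Profit is maximized at Q = 5. AVC there is 220/5 = $44 ≤ P, so producing beats shutting down (which would give -$143).

Q = 5; profit = $77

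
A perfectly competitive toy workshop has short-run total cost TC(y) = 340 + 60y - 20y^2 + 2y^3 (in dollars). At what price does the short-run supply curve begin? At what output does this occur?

Short-run supply begins at min AVC. From VC = 60y - 20y^2 + 2y^3, AVC = 60 - 20y + 2y^2.
At the minimum of AVC, MC = AVC. MC = 60 - 40y + 6y^2; setting MC = AVC gives 4y^2 - 20y = 0, so y = 5. min AVC = 10.
The firm shuts down for any P below $10.

$10 per unit, at y = 5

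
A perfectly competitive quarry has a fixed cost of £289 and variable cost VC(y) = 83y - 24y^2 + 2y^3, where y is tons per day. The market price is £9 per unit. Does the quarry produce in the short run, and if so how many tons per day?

Shut down

Variable cost is VC = 83y - 24y^2 + 2y^3, so AVC = VC/y = 83 - 24y + 2y^2 and MC = dTC/dy = 83 - 48y + 6y^2.
The AVC parabola has its vertex at y = 24/4 = 6, where AVC = 83 - 24·6 + 2·6^2 = £11.
Since P = £9 < min AVC = £11, price fails to cover variable cost at any output.
Best response: produce nothing and absorb the £289 fixed cost.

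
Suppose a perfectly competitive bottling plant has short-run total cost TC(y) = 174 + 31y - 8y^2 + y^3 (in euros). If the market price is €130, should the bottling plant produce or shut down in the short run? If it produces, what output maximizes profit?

Produce at y = 9

From TC, MC = TC'(y) = 31 - 16y + 3y^2 and AVC = VC/y = 31 - 8y + y^2.
AVC hits its minimum where MC = AVC, at y = 4, giving min AVC = 31 - 8·4 + 4^2 = €15.
Since P = €130 ≥ min AVC = €15, price covers variable cost and the firm should produce.
Set P = MC: 130 = 31 - 16y + 3y^2 → -99 - 16y + 3y^2 = 0. The roots are y = -11/3 and y = 9; the profit-maximizing output is on the rising part of MC, so y* = 9.
Check: AVC at y = 9 is €40 ≤ P, so revenue covers variable cost.
Profit = P·y − TC = 130·9 − 534 = €636.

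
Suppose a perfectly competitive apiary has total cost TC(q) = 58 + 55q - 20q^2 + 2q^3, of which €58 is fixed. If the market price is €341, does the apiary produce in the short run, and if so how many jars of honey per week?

Produce at q = 11

Strip out fixed cost: VC = 55q - 20q^2 + 2q^3. Then AVC = 55 - 20q + 2q^2 and MC = 55 - 40q + 6q^2.
AVC hits its minimum where MC = AVC, at q = 5, giving min AVC = 55 - 20·5 + 2·5^2 = €5.
P = €341 exceeds min AVC = €5, so the firm stays open.
P = MC gives -286 - 40q + 6q^2 = 0, with roots -13/3 and 11. Take the larger (rising MC): q* = 11.
Check: AVC at q = 11 is €77 ≤ P, so revenue covers variable cost.
Profit = P·q − TC = 341·11 − 905 = €2846.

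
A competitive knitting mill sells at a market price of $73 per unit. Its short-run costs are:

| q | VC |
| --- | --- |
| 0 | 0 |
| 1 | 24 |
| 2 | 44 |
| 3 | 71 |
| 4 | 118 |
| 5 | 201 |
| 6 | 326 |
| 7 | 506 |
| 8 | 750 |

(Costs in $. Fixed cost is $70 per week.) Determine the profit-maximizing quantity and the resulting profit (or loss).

Profit at each row (π = 73q − TC): q=0: -70; q=1: -21; q=2: 32; q=3: 78; q=4: 104; q=5: 94; q=6: 42; q=7: -65; q=8: -236.
Profit is maximized at q = 4. AVC there is 118/4 = $29.50 ≤ P, so producing beats shutting down (which would give -$70).

q = 4; profit = $104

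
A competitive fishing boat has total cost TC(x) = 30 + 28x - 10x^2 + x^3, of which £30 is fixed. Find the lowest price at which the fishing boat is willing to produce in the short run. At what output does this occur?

The shutdown price is the minimum of AVC. VC = 28x - 10x^2 + x^3, so AVC = 28 - 10x + x^2.
dAVC/dx = -10 + 2x = 0 gives x = 5. min AVC = 28 - 10·5 + 5^2 = 3.
The firm shuts down for any P below £3.

£3 per unit, at x = 5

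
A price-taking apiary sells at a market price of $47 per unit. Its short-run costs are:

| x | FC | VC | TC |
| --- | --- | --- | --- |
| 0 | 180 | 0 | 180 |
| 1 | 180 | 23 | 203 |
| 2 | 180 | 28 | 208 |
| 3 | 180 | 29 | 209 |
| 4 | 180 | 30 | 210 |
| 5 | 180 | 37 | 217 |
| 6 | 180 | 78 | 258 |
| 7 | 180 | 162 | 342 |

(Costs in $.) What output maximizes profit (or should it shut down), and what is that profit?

x = 6; profit = $24

Profit at each row (π = 47x − TC): x=0: -180; x=1: -156; x=2: -114; x=3: -68; x=4: -22; x=5: 18; x=6: 24; x=7: -13.
Profit is maximized at x = 6. AVC there is 78/6 = $13 ≤ P, so producing beats shutting down (which would give -$180).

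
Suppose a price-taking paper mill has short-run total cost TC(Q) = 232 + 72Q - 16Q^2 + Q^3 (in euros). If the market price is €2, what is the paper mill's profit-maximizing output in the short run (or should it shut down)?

Shut down

Variable cost is VC = 72Q - 16Q^2 + Q^3, so AVC = VC/Q = 72 - 16Q + Q^2 and MC = dTC/dQ = 72 - 32Q + 3Q^2.
The AVC parabola has its vertex at Q = 16/2 = 8, where AVC = 72 - 16·8 + 8^2 = €8.
P = €2 lies below min AVC = €8; no output level covers variable cost.
Best response: produce nothing and absorb the €232 fixed cost.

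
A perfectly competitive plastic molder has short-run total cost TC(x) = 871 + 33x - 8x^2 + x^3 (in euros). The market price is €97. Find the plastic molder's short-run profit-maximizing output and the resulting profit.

Profit = -€359 at x = 8

AVC = 33 - 8x + x^2; min AVC = €17 at x = 4. Since P = €97 ≥ min AVC, the firm produces.
MC = 33 - 16x + 3x^2. Setting P = MC and taking the root on the rising branch gives x* = 8.
TR = 97·8 = 776. TC = 871 + 264 = 1135. Profit = 776 − 1135 = -€359.
By producing, the firm covers all variable cost plus €512 of fixed cost; shutting down would lose the full €871.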